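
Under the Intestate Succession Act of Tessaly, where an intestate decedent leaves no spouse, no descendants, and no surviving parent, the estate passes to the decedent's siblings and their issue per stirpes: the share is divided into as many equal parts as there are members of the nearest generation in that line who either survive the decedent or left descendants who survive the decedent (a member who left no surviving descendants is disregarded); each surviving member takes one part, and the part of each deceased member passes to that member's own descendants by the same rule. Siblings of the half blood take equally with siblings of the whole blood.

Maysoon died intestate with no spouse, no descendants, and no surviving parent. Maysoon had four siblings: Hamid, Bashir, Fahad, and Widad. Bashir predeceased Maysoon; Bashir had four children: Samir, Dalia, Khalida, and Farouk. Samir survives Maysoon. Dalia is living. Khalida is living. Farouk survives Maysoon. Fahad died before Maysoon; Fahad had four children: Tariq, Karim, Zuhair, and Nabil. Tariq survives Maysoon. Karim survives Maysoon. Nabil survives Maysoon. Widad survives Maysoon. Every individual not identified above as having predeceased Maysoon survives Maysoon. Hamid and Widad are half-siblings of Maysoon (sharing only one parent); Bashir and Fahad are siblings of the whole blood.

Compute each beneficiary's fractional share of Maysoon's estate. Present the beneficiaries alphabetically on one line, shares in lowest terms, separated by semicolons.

No spouse, descendants, or parent survives, so the estate passes to Maysoon's siblings per stirpes.
Half-blood and whole-blood siblings take equally under the stated rule.
The estate is divided into 4 equal shares of 1/4 among Hamid, Bashir, Fahad, Widad.
Hamid is living and takes 1/4.
Bashir predeceased; the 1/4 allotted to Bashir's branch passes to Bashir's issue by representation.
The 1/4 is divided into 4 equal shares of 1/16 among Samir, Dalia, Khalida, Farouk.
Samir is living and takes 1/16.
Dalia is living and takes 1/16.
Khalida is living and takes 1/16.
Farouk is living and takes 1/16.
Fahad predeceased; the 1/4 allotted to Fahad's branch passes to Fahad's issue by representation.
The 1/4 is divided into 4 equal shares of 1/16 among Tariq, Karim, Zuhair, Nabil.
Tariq is living and takes 1/16.
Karim is living and takes 1/16.
Zuhair is living and takes 1/16.
Nabil is living and takes 1/16.
Widad is living and takes 1/4.

Dalia 1/16; Farouk 1/16; Hamid 1/4; Karim 1/16; Khalida 1/16; Nabil 1/16; Samir 1/16; Tariq 1/16; Widad 1/4; Zuhair 1/16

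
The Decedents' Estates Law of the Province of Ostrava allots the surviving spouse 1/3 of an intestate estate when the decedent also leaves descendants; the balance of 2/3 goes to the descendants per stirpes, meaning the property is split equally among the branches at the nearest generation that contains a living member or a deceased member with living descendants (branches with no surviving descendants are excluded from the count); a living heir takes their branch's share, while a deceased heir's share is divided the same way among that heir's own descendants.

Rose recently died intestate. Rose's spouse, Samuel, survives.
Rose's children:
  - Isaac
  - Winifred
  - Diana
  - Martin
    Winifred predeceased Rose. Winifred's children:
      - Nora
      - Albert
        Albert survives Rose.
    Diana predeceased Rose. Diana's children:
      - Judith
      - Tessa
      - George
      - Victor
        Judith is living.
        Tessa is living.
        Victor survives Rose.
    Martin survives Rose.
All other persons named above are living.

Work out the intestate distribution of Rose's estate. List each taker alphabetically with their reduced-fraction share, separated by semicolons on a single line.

Albert 1/12; George 1/24; Isaac 1/6; Judith 1/24; Martin 1/6; Nora 1/12; Samuel 1/3; Tessa 1/24; Victor 1/24

Samuel, as surviving spouse, takes 1/3.
The remaining 2/3 passes to Rose's descendants per stirpes.
The 2/3 is divided into 4 equal shares of 1/6 among Isaac, Winifred, Diana, Martin.
Isaac is living and takes 1/6.
Winifred predeceased; the 1/6 allotted to Winifred's branch passes to Winifred's issue by representation.
The 1/6 is divided into 2 equal shares of 1/12 among Nora, Albert.
Nora is living and takes 1/12.
Albert is living and takes 1/12.
Diana predeceased; the 1/6 allotted to Diana's branch passes to Diana's issue by representation.
The 1/6 is divided into 4 equal shares of 1/24 among Judith, Tessa, George, Victor.
Judith is living and takes 1/24.
Tessa is living and takes 1/24.
George is living and takes 1/24.
Victor is living and takes 1/24.
Martin is living and takes 1/6.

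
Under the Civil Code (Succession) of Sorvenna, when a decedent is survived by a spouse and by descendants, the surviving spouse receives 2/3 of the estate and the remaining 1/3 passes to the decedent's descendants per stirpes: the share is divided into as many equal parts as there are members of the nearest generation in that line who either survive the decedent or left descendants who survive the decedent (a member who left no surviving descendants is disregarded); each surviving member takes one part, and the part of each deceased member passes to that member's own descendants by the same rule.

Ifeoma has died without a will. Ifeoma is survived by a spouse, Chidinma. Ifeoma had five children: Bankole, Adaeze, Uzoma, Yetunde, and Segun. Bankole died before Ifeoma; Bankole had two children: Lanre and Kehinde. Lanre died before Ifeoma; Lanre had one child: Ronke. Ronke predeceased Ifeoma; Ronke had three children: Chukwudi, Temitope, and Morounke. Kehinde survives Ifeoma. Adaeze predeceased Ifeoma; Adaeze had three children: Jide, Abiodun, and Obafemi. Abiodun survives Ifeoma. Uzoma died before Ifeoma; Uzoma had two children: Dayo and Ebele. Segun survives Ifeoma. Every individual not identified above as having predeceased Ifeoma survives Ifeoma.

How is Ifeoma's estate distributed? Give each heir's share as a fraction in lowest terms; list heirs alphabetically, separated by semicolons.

Abiodun 1/45; Chidinma 2/3; Chukwudi 1/90; Dayo 1/30; Ebele 1/30; Jide 1/45; Kehinde 1/30; Morounke 1/90; Obafemi 1/45; Segun 1/15; Temitope 1/90; Yetunde 1/15

Chidinma, as surviving spouse, takes 2/3.
The remaining 1/3 passes to Ifeoma's descendants per stirpes.
The 1/3 is divided into 5 equal shares of 1/15 among Bankole, Adaeze, Uzoma, Yetunde, Segun.
Bankole predeceased; the 1/15 allotted to Bankole's branch passes to Bankole's issue by representation.
The 1/15 is divided into 2 equal shares of 1/30 among Lanre, Kehinde.
Lanre predeceased; the 1/30 allotted to Lanre's branch passes to Lanre's issue by representation.
Ronke's line is the sole branch at this level, so the full 1/30 passes to Ronke's issue by representation.
The 1/30 is divided into 3 equal shares of 1/90 among Chukwudi, Temitope, Morounke.
Chukwudi is living and takes 1/90.
Temitope is living and takes 1/90.
Morounke is living and takes 1/90.
Kehinde is living and takes 1/30.
Adaeze predeceased; the 1/15 allotted to Adaeze's branch passes to Adaeze's issue by representation.
The 1/15 is divided into 3 equal shares of 1/45 among Jide, Abiodun, Obafemi.
Jide is living and takes 1/45.
Abiodun is living and takes 1/45.
Obafemi is living and takes 1/45.
Uzoma predeceased; the 1/15 allotted to Uzoma's branch passes to Uzoma's issue by representation.
The 1/15 is divided into 2 equal shares of 1/30 among Dayo, Ebele.
Dayo is living and takes 1/30.
Ebele is living and takes 1/30.
Yetunde is living and takes 1/15.
Segun is living and takes 1/15.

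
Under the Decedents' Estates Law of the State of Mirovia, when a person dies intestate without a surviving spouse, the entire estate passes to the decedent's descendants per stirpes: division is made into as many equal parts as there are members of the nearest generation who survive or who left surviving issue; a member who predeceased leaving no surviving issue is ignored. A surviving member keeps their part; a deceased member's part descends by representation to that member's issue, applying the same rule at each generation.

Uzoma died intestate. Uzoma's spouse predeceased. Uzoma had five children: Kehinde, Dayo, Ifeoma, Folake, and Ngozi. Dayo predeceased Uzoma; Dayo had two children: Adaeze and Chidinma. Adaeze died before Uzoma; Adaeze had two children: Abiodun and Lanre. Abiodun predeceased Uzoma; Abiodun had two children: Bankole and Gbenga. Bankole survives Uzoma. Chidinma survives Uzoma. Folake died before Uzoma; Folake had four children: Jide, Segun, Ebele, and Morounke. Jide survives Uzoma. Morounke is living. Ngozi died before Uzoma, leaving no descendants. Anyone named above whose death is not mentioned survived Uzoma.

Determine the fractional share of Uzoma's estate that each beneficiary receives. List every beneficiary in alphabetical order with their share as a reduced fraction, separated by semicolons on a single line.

There is no surviving spouse, so the entire estate passes to Uzoma's descendants per stirpes.
Ngozi left no surviving issue, so that branch lapses and is disregarded.
The estate is divided into 4 equal shares of 1/4 among Kehinde, Dayo, Ifeoma, Folake.
Kehinde is living and takes 1/4.
Dayo predeceased; the 1/4 allotted to Dayo's branch passes to Dayo's issue by representation.
The 1/4 is divided into 2 equal shares of 1/8 among Adaeze, Chidinma.
Adaeze predeceased; the 1/8 allotted to Adaeze's branch passes to Adaeze's issue by representation.
The 1/8 is divided into 2 equal shares of 1/16 among Abiodun, Lanre.
Abiodun predeceased; the 1/16 allotted to Abiodun's branch passes to Abiodun's issue by representation.
The 1/16 is divided into 2 equal shares of 1/32 among Bankole, Gbenga.
Bankole is living and takes 1/32.
Gbenga is living and takes 1/32.
Lanre is living and takes 1/16.
Chidinma is living and takes 1/8.
Ifeoma is living and takes 1/4.
Folake predeceased; the 1/4 allotted to Folake's branch passes to Folake's issue by representation.
The 1/4 is divided into 4 equal shares of 1/16 among Jide, Segun, Ebele, Morounke.
Jide is living and takes 1/16.
Segun is living and takes 1/16.
Ebele is living and takes 1/16.
Morounke is living and takes 1/16.

Bankole 1/32; Chidinma 1/8; Ebele 1/16; Gbenga 1/32; Ifeoma 1/4; Jide 1/16; Kehinde 1/4; Lanre 1/16; Morounke 1/16; Segun 1/16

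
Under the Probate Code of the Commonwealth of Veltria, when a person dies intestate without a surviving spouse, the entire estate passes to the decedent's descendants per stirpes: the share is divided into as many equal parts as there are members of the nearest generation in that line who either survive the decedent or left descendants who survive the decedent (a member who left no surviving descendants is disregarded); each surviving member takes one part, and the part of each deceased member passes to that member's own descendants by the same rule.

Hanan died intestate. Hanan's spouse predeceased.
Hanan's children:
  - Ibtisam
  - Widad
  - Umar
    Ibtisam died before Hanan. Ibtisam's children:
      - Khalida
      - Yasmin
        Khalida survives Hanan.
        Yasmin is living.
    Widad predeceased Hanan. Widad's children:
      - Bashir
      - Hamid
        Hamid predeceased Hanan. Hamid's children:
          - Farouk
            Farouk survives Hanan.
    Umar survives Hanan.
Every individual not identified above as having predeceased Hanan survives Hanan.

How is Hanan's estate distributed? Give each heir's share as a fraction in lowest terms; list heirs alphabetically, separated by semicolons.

Bashir 1/6; Farouk 1/6; Khalida 1/6; Umar 1/3; Yasmin 1/6

There is no surviving spouse, so the entire estate passes to Hanan's descendants per stirpes.
The estate is divided into 3 equal shares of 1/3 among Ibtisam, Widad, Umar.
Ibtisam predeceased; the 1/3 allotted to Ibtisam's branch passes to Ibtisam's issue by representation.
The 1/3 is divided into 2 equal shares of 1/6 among Khalida, Yasmin.
Khalida is living and takes 1/6.
Yasmin is living and takes 1/6.
Widad predeceased; the 1/3 allotted to Widad's branch passes to Widad's issue by representation.
The 1/3 is divided into 2 equal shares of 1/6 among Bashir, Hamid.
Bashir is living and takes 1/6.
Hamid predeceased; the 1/6 allotted to Hamid's branch passes to Hamid's issue by representation.
Farouk is the sole taker at this level and receives the full 1/6.
Umar is living and takes 1/3.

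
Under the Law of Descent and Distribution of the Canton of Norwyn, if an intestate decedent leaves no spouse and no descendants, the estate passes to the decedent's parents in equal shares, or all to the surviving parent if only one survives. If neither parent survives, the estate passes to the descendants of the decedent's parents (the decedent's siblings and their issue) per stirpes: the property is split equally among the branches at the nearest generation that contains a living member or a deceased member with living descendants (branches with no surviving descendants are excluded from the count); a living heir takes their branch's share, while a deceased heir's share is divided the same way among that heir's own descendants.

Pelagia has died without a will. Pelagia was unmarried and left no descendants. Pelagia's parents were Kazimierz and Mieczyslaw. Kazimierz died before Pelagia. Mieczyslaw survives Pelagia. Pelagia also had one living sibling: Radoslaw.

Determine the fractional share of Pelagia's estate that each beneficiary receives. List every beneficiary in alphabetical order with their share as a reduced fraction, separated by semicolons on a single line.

Mieczyslaw 1

Only one parent, Mieczyslaw, survives, so Mieczyslaw takes the entire estate. The siblings take nothing because a surviving parent has priority.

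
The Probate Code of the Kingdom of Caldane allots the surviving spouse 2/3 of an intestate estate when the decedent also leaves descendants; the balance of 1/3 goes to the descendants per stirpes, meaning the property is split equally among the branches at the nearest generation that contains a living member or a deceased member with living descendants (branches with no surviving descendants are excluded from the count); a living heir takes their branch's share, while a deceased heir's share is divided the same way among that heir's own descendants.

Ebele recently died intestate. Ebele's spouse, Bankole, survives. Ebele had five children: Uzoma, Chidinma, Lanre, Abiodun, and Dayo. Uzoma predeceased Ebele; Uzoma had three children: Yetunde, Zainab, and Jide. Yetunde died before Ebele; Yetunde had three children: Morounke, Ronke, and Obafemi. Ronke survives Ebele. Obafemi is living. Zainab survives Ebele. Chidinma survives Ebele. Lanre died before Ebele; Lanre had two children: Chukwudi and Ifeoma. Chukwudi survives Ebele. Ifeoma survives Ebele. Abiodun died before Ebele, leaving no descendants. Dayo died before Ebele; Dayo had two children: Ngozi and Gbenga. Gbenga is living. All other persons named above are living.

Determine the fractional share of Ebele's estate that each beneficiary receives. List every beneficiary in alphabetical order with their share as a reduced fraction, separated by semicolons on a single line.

Bankole, as surviving spouse, takes 2/3.
The remaining 1/3 passes to Ebele's descendants per stirpes.
Abiodun left no surviving issue, so that branch lapses and is disregarded.
The 1/3 is divided into 4 equal shares of 1/12 among Uzoma, Chidinma, Lanre, Dayo.
Uzoma predeceased; the 1/12 allotted to Uzoma's branch passes to Uzoma's issue by representation.
The 1/12 is divided into 3 equal shares of 1/36 among Yetunde, Zainab, Jide.
Yetunde predeceased; the 1/36 allotted to Yetunde's branch passes to Yetunde's issue by representation.
The 1/36 is divided into 3 equal shares of 1/108 among Morounke, Ronke, Obafemi.
Morounke is living and takes 1/108.
Ronke is living and takes 1/108.
Obafemi is living and takes 1/108.
Zainab is living and takes 1/36.
Jide is living and takes 1/36.
Chidinma is living and takes 1/12.
Lanre predeceased; the 1/12 allotted to Lanre's branch passes to Lanre's issue by representation.
The 1/12 is divided into 2 equal shares of 1/24 among Chukwudi, Ifeoma.
Chukwudi is living and takes 1/24.
Ifeoma is living and takes 1/24.
Dayo predeceased; the 1/12 allotted to Dayo's branch passes to Dayo's issue by representation.
The 1/12 is divided into 2 equal shares of 1/24 among Ngozi, Gbenga.
Ngozi is living and takes 1/24.
Gbenga is living and takes 1/24.

Bankole 2/3; Chidinma 1/12; Chukwudi 1/24; Gbenga 1/24; Ifeoma 1/24; Jide 1/36; Morounke 1/108; Ngozi 1/24; Obafemi 1/108; Ronke 1/108; Zainab 1/36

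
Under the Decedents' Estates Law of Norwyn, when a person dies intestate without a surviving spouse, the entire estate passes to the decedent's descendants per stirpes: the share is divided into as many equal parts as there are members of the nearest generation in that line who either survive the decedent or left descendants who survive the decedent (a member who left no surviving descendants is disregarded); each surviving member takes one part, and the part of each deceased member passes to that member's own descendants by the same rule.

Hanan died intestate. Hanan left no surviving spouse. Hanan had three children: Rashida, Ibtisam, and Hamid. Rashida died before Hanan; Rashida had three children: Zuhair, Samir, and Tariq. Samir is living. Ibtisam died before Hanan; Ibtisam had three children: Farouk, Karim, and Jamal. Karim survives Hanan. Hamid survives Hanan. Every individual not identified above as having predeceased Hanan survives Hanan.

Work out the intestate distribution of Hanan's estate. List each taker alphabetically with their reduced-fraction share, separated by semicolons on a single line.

There is no surviving spouse, so the entire estate passes to Hanan's descendants per stirpes.
The estate is divided into 3 equal shares of 1/3 among Rashida, Ibtisam, Hamid.
Rashida predeceased; the 1/3 allotted to Rashida's branch passes to Rashida's issue by representation.
The 1/3 is divided into 3 equal shares of 1/9 among Zuhair, Samir, Tariq.
Zuhair is living and takes 1/9.
Samir is living and takes 1/9.
Tariq is living and takes 1/9.
Ibtisam predeceased; the 1/3 allotted to Ibtisam's branch passes to Ibtisam's issue by representation.
The 1/3 is divided into 3 equal shares of 1/9 among Farouk, Karim, Jamal.
Farouk is living and takes 1/9.
Karim is living and takes 1/9.
Jamal is living and takes 1/9.
Hamid is living and takes 1/3.

Farouk 1/9; Hamid 1/3; Jamal 1/9; Karim 1/9; Samir 1/9; Tariq 1/9; Zuhair 1/9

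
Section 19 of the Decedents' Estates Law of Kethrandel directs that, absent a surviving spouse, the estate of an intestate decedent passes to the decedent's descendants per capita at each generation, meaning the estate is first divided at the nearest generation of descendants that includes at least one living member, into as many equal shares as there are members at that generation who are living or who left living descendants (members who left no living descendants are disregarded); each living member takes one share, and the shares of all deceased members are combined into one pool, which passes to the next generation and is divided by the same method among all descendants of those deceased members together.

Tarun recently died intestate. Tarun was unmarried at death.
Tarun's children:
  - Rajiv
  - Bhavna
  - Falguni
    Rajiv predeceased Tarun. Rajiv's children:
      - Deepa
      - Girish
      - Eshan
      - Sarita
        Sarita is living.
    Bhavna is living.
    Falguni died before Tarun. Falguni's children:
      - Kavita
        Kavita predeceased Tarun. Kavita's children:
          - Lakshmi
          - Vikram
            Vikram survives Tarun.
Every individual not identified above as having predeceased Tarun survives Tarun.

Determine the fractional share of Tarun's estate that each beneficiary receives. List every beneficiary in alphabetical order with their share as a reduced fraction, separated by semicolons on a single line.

Bhavna 1/3; Deepa 2/15; Eshan 2/15; Girish 2/15; Lakshmi 1/15; Sarita 2/15; Vikram 1/15

There is no surviving spouse, so the entire estate passes to Tarun's descendants per capita at each generation.
At generation 1 (Rajiv, Bhavna, Falguni) there are 3 shares of (1)/3 = 1/3 each.
Living: Bhavna — each takes 1/3.
Deceased: Rajiv and Falguni. Their combined 2/3 is pooled and carried to generation 2.
At generation 2 (Deepa, Girish, Eshan, Sarita, Kavita) there are 5 shares of (2/3)/5 = 2/15 each.
Living: Deepa, Girish, Eshan, and Sarita — each takes 2/15.
Deceased: Kavita. That 2/15 share is carried to generation 3.
At generation 3 (Lakshmi, Vikram) there are 2 shares of (2/15)/2 = 1/15 each.
Living: Lakshmi and Vikram — each takes 1/15.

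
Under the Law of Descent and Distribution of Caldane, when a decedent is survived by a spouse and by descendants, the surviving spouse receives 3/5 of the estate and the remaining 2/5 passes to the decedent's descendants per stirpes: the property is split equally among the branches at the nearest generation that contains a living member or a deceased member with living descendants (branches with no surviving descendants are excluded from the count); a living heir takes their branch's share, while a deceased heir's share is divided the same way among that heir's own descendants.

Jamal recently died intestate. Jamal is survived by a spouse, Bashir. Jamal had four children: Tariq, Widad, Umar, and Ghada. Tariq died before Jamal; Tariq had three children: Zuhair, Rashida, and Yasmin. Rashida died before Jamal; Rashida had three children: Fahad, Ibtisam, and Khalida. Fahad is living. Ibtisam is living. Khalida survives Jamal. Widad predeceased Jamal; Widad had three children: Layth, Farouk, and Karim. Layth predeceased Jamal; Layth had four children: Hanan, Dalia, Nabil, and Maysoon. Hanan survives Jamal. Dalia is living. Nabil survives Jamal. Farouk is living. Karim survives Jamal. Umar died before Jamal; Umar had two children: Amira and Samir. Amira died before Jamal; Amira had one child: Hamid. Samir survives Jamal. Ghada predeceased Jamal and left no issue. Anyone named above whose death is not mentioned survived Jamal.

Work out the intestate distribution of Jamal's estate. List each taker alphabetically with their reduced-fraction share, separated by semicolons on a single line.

Bashir 3/5; Dalia 1/90; Fahad 2/135; Farouk 2/45; Hamid 1/15; Hanan 1/90; Ibtisam 2/135; Karim 2/45; Khalida 2/135; Maysoon 1/90; Nabil 1/90; Samir 1/15; Yasmin 2/45; Zuhair 2/45

Bashir, as surviving spouse, takes 3/5.
The remaining 2/5 passes to Jamal's descendants per stirpes.
Ghada left no surviving issue, so that branch lapses and is disregarded.
The 2/5 is divided into 3 equal shares of 2/15 among Tariq, Widad, Umar.
Tariq predeceased; the 2/15 allotted to Tariq's branch passes to Tariq's issue by representation.
The 2/15 is divided into 3 equal shares of 2/45 among Zuhair, Rashida, Yasmin.
Zuhair is living and takes 2/45.
Rashida predeceased; the 2/45 allotted to Rashida's branch passes to Rashida's issue by representation.
The 2/45 is divided into 3 equal shares of 2/135 among Fahad, Ibtisam, Khalida.
Fahad is living and takes 2/135.
Ibtisam is living and takes 2/135.
Khalida is living and takes 2/135.
Yasmin is living and takes 2/45.
Widad predeceased; the 2/15 allotted to Widad's branch passes to Widad's issue by representation.
The 2/15 is divided into 3 equal shares of 2/45 among Layth, Farouk, Karim.
Layth predeceased; the 2/45 allotted to Layth's branch passes to Layth's issue by representation.
The 2/45 is divided into 4 equal shares of 1/90 among Hanan, Dalia, Nabil, Maysoon.
Hanan is living and takes 1/90.
Dalia is living and takes 1/90.
Nabil is living and takes 1/90.
Maysoon is living and takes 1/90.
Farouk is living and takes 2/45.
Karim is living and takes 2/45.
Umar predeceased; the 2/15 allotted to Umar's branch passes to Umar's issue by representation.
The 2/15 is divided into 2 equal shares of 1/15 among Amira, Samir.
Amira predeceased; the 1/15 allotted to Amira's branch passes to Amira's issue by representation.
Hamid is the sole taker at this level and receives the full 1/15.
Samir is living and takes 1/15.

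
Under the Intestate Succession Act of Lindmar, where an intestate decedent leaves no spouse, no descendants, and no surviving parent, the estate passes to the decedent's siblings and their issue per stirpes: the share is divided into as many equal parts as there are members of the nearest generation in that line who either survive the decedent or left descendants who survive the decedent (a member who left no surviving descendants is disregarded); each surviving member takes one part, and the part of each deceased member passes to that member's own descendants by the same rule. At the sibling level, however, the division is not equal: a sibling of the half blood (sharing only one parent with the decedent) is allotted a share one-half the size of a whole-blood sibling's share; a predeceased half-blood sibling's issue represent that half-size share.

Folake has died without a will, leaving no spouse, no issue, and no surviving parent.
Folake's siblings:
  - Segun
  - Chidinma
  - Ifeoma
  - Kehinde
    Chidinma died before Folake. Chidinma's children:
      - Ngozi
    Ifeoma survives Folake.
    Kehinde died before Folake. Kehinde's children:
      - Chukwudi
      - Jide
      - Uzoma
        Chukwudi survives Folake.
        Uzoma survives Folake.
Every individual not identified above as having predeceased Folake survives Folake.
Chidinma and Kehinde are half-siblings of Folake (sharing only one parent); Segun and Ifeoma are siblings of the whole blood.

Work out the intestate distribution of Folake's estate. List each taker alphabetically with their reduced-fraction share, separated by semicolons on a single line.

No spouse, descendants, or parent survives, so the estate passes to Folake's siblings per stirpes.
Half-blood siblings count for one-half the weight of whole-blood siblings at the initial division.
Dividing 1 in proportion to weights (total weight 3): Segun (weight 1) → 1/3; Chidinma (weight 1/2) → 1/6; Ifeoma (weight 1) → 1/3; Kehinde (weight 1/2) → 1/6.
Segun is living and takes 1/3.
Chidinma predeceased; the 1/6 allotted to Chidinma's branch passes to Chidinma's issue by representation.
Ngozi is the sole taker at this level and receives the full 1/6.
Ifeoma is living and takes 1/3.
Kehinde predeceased; the 1/6 allotted to Kehinde's branch passes to Kehinde's issue by representation.
The 1/6 is divided into 3 equal shares of 1/18 among Chukwudi, Jide, Uzoma.
Chukwudi is living and takes 1/18.
Jide is living and takes 1/18.
Uzoma is living and takes 1/18.

Chukwudi 1/18; Ifeoma 1/3; Jide 1/18; Ngozi 1/6; Segun 1/3; Uzoma 1/18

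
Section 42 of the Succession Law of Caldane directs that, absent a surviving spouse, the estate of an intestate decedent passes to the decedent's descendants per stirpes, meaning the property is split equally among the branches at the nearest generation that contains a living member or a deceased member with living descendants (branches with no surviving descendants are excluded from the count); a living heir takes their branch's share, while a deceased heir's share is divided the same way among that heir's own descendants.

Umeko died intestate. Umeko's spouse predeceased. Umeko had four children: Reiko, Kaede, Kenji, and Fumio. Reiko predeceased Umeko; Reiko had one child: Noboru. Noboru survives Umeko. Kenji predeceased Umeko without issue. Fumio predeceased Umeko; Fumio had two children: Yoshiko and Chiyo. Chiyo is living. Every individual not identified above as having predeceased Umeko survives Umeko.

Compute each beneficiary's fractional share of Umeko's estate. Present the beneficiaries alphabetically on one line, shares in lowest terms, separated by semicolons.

There is no surviving spouse, so the entire estate passes to Umeko's descendants per stirpes.
Kenji left no surviving issue, so that branch lapses and is disregarded.
The estate is divided into 3 equal shares of 1/3 among Reiko, Kaede, Fumio.
Reiko predeceased; the 1/3 allotted to Reiko's branch passes to Reiko's issue by representation.
Noboru is the sole taker at this level and receives the full 1/3.
Kaede is living and takes 1/3.
Fumio predeceased; the 1/3 allotted to Fumio's branch passes to Fumio's issue by representation.
The 1/3 is divided into 2 equal shares of 1/6 among Yoshiko, Chiyo.
Yoshiko is living and takes 1/6.
Chiyo is living and takes 1/6.

Chiyo 1/6; Kaede 1/3; Noboru 1/3; Yoshiko 1/6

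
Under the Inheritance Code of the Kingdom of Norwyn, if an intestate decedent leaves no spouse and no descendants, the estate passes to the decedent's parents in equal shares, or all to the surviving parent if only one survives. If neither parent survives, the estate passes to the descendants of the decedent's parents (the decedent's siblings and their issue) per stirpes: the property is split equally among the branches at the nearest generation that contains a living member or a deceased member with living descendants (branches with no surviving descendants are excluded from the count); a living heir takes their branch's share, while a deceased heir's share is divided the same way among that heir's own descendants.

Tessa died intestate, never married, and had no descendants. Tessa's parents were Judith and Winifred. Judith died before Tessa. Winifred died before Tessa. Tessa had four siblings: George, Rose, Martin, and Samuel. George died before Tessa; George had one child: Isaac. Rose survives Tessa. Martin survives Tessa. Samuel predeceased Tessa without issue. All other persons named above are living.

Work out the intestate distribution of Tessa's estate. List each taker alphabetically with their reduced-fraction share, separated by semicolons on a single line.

Neither parent survives and there are no descendants, so the estate passes to Tessa's siblings and their issue per stirpes.
Samuel left no surviving issue, so that branch lapses and is disregarded.
The estate is divided into 3 equal shares of 1/3 among George, Rose, Martin.
George predeceased; the 1/3 allotted to George's branch passes to George's issue by representation.
Isaac is the sole taker at this level and receives the full 1/3.
Rose is living and takes 1/3.
Martin is living and takes 1/3.

Isaac 1/3; Martin 1/3; Rose 1/3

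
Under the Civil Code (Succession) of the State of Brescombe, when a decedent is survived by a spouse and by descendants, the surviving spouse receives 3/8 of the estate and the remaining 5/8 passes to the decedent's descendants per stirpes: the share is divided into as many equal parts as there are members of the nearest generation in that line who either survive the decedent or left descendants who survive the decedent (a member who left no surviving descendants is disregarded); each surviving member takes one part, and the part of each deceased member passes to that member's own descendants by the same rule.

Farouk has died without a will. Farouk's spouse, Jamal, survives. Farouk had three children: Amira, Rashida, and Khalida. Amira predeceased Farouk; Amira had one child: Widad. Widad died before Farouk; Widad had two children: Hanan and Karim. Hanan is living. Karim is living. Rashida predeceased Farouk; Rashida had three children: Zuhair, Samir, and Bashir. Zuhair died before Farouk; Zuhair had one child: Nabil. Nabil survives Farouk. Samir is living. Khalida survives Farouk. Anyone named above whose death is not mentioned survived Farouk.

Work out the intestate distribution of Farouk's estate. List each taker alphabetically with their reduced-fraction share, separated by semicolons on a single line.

Bashir 5/72; Hanan 5/48; Jamal 3/8; Karim 5/48; Khalida 5/24; Nabil 5/72; Samir 5/72

Jamal, as surviving spouse, takes 3/8.
The remaining 5/8 passes to Farouk's descendants per stirpes.
The 5/8 is divided into 3 equal shares of 5/24 among Amira, Rashida, Khalida.
Amira predeceased; the 5/24 allotted to Amira's branch passes to Amira's issue by representation.
Widad's line is the sole branch at this level, so the full 5/24 passes to Widad's issue by representation.
The 5/24 is divided into 2 equal shares of 5/48 among Hanan, Karim.
Hanan is living and takes 5/48.
Karim is living and takes 5/48.
Rashida predeceased; the 5/24 allotted to Rashida's branch passes to Rashida's issue by representation.
The 5/24 is divided into 3 equal shares of 5/72 among Zuhair, Samir, Bashir.
Zuhair predeceased; the 5/72 allotted to Zuhair's branch passes to Zuhair's issue by representation.
Nabil is the sole taker at this level and receives the full 5/72.
Samir is living and takes 5/72.
Bashir is living and takes 5/72.
Khalida is living and takes 5/24.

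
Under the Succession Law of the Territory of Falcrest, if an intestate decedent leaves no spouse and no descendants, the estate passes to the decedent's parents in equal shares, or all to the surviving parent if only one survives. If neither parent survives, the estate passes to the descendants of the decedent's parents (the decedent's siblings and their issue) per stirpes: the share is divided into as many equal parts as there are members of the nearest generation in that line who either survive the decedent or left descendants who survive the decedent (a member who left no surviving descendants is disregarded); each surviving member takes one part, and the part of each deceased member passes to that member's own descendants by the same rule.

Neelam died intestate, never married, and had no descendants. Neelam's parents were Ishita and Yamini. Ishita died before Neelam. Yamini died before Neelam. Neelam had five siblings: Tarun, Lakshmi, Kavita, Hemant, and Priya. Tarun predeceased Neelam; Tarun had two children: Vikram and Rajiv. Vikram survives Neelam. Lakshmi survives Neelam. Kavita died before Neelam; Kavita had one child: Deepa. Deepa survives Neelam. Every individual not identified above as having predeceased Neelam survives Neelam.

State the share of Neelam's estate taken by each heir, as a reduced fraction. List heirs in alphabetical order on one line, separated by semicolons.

Neither parent survives and there are no descendants, so the estate passes to Neelam's siblings and their issue per stirpes.
The estate is divided into 5 equal shares of 1/5 among Tarun, Lakshmi, Kavita, Hemant, Priya.
Tarun predeceased; the 1/5 allotted to Tarun's branch passes to Tarun's issue by representation.
The 1/5 is divided into 2 equal shares of 1/10 among Vikram, Rajiv.
Vikram is living and takes 1/10.
Rajiv is living and takes 1/10.
Lakshmi is living and takes 1/5.
Kavita predeceased; the 1/5 allotted to Kavita's branch passes to Kavita's issue by representation.
Deepa is the sole taker at this level and receives the full 1/5.
Hemant is living and takes 1/5.
Priya is living and takes 1/5.

Deepa 1/5; Hemant 1/5; Lakshmi 1/5; Priya 1/5; Rajiv 1/10; Vikram 1/10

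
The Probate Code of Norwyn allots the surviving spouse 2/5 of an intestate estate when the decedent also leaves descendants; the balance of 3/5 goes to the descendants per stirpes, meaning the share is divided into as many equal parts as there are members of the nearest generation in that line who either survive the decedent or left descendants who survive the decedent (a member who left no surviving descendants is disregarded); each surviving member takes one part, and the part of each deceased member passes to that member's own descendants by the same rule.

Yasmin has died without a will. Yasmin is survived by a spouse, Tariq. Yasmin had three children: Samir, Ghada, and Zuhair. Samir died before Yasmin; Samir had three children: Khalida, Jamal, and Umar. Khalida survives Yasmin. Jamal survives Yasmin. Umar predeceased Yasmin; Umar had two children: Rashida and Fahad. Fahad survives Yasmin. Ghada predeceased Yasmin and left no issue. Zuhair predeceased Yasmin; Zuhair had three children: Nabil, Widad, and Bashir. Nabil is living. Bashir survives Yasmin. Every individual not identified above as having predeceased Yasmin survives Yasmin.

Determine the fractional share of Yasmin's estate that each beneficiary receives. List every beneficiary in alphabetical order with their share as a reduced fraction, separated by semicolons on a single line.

Tariq, as surviving spouse, takes 2/5.
The remaining 3/5 passes to Yasmin's descendants per stirpes.
Ghada left no surviving issue, so that branch lapses and is disregarded.
The 3/5 is divided into 2 equal shares of 3/10 among Samir, Zuhair.
Samir predeceased; the 3/10 allotted to Samir's branch passes to Samir's issue by representation.
The 3/10 is divided into 3 equal shares of 1/10 among Khalida, Jamal, Umar.
Khalida is living and takes 1/10.
Jamal is living and takes 1/10.
Umar predeceased; the 1/10 allotted to Umar's branch passes to Umar's issue by representation.
The 1/10 is divided into 2 equal shares of 1/20 among Rashida, Fahad.
Rashida is living and takes 1/20.
Fahad is living and takes 1/20.
Zuhair predeceased; the 3/10 allotted to Zuhair's branch passes to Zuhair's issue by representation.
The 3/10 is divided into 3 equal shares of 1/10 among Nabil, Widad, Bashir.
Nabil is living and takes 1/10.
Widad is living and takes 1/10.
Bashir is living and takes 1/10.

Bashir 1/10; Fahad 1/20; Jamal 1/10; Khalida 1/10; Nabil 1/10; Rashida 1/20; Tariq 2/5; Widad 1/10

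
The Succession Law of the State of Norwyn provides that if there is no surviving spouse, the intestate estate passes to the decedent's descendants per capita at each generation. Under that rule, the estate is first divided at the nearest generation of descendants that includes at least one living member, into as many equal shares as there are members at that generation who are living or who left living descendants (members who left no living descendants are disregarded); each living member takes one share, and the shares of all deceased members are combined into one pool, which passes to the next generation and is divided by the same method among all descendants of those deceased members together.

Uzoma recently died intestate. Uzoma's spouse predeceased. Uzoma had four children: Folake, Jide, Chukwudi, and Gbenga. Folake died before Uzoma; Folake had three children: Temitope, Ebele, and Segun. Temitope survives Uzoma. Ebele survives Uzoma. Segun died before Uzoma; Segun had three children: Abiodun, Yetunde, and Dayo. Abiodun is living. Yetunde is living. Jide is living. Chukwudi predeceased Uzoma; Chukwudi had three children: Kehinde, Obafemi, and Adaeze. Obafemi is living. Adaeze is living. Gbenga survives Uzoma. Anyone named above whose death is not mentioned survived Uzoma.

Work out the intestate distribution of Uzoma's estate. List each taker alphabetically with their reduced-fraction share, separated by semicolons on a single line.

Abiodun 1/36; Adaeze 1/12; Dayo 1/36; Ebele 1/12; Gbenga 1/4; Jide 1/4; Kehinde 1/12; Obafemi 1/12; Temitope 1/12; Yetunde 1/36

There is no surviving spouse, so the entire estate passes to Uzoma's descendants per capita at each generation.
At generation 1 (Folake, Jide, Chukwudi, Gbenga) there are 4 shares of (1)/4 = 1/4 each.
Living: Jide and Gbenga — each takes 1/4.
Deceased: Folake and Chukwudi. Their combined 1/2 is pooled and carried to generation 2.
At generation 2 (Temitope, Ebele, Segun, Kehinde, Obafemi, Adaeze) there are 6 shares of (1/2)/6 = 1/12 each.
Living: Temitope, Ebele, Kehinde, Obafemi, and Adaeze — each takes 1/12.
Deceased: Segun. That 1/12 share is carried to generation 3.
At generation 3 (Abiodun, Yetunde, Dayo) there are 3 shares of (1/12)/3 = 1/36 each.
Living: Abiodun, Yetunde, and Dayo — each takes 1/36.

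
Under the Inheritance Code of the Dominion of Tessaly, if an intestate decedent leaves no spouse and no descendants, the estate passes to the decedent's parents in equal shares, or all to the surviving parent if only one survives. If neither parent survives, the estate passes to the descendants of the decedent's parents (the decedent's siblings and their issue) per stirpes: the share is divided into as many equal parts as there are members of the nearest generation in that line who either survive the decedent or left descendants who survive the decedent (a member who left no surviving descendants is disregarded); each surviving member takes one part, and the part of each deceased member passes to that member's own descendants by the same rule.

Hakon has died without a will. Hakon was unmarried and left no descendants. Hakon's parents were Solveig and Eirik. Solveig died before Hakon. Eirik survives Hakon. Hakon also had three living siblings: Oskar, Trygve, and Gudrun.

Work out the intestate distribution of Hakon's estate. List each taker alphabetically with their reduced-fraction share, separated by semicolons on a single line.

Eirik 1

Only one parent, Eirik, survives, so Eirik takes the entire estate. The siblings take nothing because a surviving parent has priority.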